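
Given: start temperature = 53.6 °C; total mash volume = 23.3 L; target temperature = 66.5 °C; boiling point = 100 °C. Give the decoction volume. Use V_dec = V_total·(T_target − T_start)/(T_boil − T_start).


V_dec = 23.3·(66.5 − 53.6)/(100 − 53.6)

6.4778 L


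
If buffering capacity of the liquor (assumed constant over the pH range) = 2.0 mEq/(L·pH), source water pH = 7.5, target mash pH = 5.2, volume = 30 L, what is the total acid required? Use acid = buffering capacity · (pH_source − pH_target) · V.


acid = 2.0 · (7.5 − 5.2) · 30

138.0000 mEq


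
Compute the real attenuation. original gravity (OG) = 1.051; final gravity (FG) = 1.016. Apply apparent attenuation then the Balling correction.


AA = (OG−FG)/(OG−1)·100;  RA = AA·0.8192
AA = (1.051 − 1.016)/(1.051 − 1)·100 = 68.6275
RA = 68.6275·0.8192

56.2196 %


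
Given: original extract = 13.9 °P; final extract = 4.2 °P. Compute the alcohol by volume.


SG = 259/(259 − P);  ABV = (OG − FG)·131.25
OG = 259/(259 − 13.9) = 1.0567
FG = 259/(259 − 4.2) = 1.0165
ABV = (1.0567 − 1.0165)·131.25

5.2799 % ABV


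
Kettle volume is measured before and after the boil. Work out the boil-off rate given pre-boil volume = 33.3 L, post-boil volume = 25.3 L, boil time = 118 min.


rate = (V_pre − V_post) / (t_min/60)
rate = (33.3 − 25.3) / (118/60)

4.0678 L/hr


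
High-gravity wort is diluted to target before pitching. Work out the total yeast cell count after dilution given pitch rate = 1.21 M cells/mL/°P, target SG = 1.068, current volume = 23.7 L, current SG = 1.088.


V_w = V·((SG_c−1)/(SG_t−1)−1);  °P = 259 − 259/SG_t;  cells = rate·(V+V_w)·°P
V_w = 23.7·((1.088−1)/(1.068−1)−1) = 6.9706
V_final = 23.7 + 6.9706 = 30.6706
°P = 259 − 259/1.068 = 16.4906
cells = 1.21·30.6706·16.4906

611.9908 billion cells


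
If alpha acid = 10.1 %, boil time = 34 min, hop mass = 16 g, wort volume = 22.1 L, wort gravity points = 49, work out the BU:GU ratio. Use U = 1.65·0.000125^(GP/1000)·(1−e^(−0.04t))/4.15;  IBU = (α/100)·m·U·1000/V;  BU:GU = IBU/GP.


U = 1.65·0.000125^(49/1000)·(1−e^(−0.04·34))/4.15 = 0.1903
IBU = (10.1/100)·16·0.1903·1000/22.1 = 13.9130
BU:GU = 13.9130/49

0.2839


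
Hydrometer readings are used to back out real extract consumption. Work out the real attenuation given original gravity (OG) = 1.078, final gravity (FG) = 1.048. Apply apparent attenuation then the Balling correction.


AA = (OG−FG)/(OG−1)·100;  RA = AA·0.8192
AA = (1.078 − 1.048)/(1.078 − 1)·100 = 38.4615
RA = 38.4615·0.8192

31.5077 %


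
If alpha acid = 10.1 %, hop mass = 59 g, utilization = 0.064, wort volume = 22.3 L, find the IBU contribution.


IBU = (α/100)·mass·U·1000 / V
IBU = (10.1/100)·59·0.064·1000 / 22.3

17.1021 IBU


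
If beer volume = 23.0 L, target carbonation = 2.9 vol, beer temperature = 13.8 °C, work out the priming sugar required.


residual = 14.695·(0.01821 + 0.09011·e^(−0.04·T));  sugar = (target − residual)·4.0·V
residual = 14.695·(0.01821 + 0.09011·e^(−0.04·13.8)) = 1.0300
sugar = (2.9 − 1.0300)·4.0·23.0

172.0357 g


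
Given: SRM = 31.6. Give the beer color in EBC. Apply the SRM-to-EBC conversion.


EBC = SRM · 1.97
EBC = 31.6 · 1.97

62.2520 EBC


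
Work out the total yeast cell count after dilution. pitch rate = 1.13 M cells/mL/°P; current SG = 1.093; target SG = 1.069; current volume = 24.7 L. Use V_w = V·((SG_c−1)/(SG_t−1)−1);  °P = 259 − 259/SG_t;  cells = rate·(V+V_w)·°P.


V_w = 24.7·((1.093−1)/(1.069−1)−1) = 8.5913
V_final = 24.7 + 8.5913 = 33.2913
°P = 259 − 259/1.069 = 16.7175
cells = 1.13·33.2913·16.7175

628.8983 billion cells


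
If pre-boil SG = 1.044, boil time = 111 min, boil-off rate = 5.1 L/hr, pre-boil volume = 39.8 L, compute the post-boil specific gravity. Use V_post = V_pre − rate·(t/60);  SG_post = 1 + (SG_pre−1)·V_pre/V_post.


V_post = 39.8 − 5.1·(111/60) = 30.3650
SG_post = 1 + (1.044 − 1)·39.8/30.3650

1.0577


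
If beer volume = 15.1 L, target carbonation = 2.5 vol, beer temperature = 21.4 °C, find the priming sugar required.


residual = 14.695·(0.01821 + 0.09011·e^(−0.04·T));  sugar = (target − residual)·4.0·V
residual = 14.695·(0.01821 + 0.09011·e^(−0.04·21.4)) = 0.8302
sugar = (2.5 − 0.8302)·4.0·15.1

100.8572 g


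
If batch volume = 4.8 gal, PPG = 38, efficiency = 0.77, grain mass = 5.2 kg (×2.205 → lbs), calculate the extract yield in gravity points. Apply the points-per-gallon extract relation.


points = lbs × PPG × eff / vol
lbs = 5.2 × 2.205 = 11.4660
points = 11.4660 × 38 × 0.77 / 4.8

69.8948 points


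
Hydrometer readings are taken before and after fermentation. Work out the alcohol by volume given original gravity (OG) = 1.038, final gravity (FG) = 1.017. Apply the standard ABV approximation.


ABV = (OG − FG) · 131.25
ABV = (1.038 − 1.017) · 131.25

2.7563 % ABV


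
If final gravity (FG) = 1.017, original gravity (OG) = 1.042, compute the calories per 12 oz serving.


ABW = (OG−FG)·131.25·0.79/FG;  °P = 259 − 259/SG (for OG→OE and FG→AE);  RE = 0.1808·OE + 0.8192·AE;  Cal = (6.9·ABW + 4·(RE−0.1))·FG·3.55
ABW = (1.042 − 1.017)·131.25·0.79/1.017 = 2.5489
OE = 259 − 259/1.042 = 10.4395 °P
AE = 259 − 259/1.017 = 4.3294 °P
RE = 0.1808·10.4395 + 0.8192·4.3294 = 5.4341 °P
Cal = (6.9·2.5489 + 4·(5.4341−0.1))·1.017·3.55

140.5277 kcal


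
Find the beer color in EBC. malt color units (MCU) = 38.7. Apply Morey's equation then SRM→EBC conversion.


SRM = 1.4922·MCU^0.6859;  EBC = SRM·1.97
SRM = 1.4922·38.7^0.6859 = 18.3163
EBC = 18.3163·1.97

36.0831 EBC


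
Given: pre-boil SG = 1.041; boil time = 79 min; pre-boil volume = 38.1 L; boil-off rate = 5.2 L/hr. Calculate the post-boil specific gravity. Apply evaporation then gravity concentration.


V_post = V_pre − rate·(t/60);  SG_post = 1 + (SG_pre−1)·V_pre/V_post
V_post = 38.1 − 5.2·(79/60) = 31.2533
SG_post = 1 + (1.041 − 1)·38.1/31.2533

1.0500


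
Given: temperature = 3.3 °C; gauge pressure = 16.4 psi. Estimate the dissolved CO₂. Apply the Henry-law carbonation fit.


vols = (P + 14.695)·(0.01821 + 0.09011·e^(−0.04·T))
vols = (16.4 + 14.695)·(0.01821 + 0.09011·e^(−0.04·3.3))

3.0217 volumes


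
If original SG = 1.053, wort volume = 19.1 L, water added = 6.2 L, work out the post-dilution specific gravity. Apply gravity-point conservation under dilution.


SG_new = 1 + (SG_old − 1)·V_old/(V_old + V_water)
pts = (1.053 − 1)·1000·19.1/(19.1 + 6.2) = 40.0119
SG_new = 1 + 40.0119/1000

1.0400


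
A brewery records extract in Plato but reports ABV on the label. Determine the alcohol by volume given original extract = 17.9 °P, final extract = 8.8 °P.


SG = 259/(259 − P);  ABV = (OG − FG)·131.25
OG = 259/(259 − 17.9) = 1.0742
FG = 259/(259 − 8.8) = 1.0352
ABV = (1.0742 − 1.0352)·131.25

5.1281 % ABV


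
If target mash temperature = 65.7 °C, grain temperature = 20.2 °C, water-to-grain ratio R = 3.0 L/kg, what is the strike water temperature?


T_strike = (0.41/R)·(T_mash − T_grain) + T_mash
T_strike = (0.41/3.0)·(65.7 − 20.2) + 65.7

71.9183 °C


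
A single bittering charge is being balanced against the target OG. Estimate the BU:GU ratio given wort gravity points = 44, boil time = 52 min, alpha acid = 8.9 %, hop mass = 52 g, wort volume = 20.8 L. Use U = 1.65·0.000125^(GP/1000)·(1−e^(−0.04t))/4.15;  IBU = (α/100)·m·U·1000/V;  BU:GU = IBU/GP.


U = 1.65·0.000125^(44/1000)·(1−e^(−0.04·52))/4.15 = 0.2343
IBU = (8.9/100)·52·0.2343·1000/20.8 = 52.1282
BU:GU = 52.1282/44

1.1847


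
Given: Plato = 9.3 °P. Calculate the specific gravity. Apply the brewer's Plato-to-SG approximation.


SG = 259/(259 − P)
SG = 259/(259 − 9.3)

1.0372


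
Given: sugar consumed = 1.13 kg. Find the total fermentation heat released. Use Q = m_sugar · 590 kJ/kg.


Q = 1.13 · 590

666.7000 kJ


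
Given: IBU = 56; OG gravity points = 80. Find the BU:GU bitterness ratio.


BU:GU = IBU / OG_points
BU:GU = 56 / 80

0.7000


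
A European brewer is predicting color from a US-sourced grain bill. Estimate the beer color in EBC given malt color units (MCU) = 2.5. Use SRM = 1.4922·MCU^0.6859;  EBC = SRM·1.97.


SRM = 1.4922·2.5^0.6859 = 2.7975
EBC = 2.7975·1.97

5.5111 EBC


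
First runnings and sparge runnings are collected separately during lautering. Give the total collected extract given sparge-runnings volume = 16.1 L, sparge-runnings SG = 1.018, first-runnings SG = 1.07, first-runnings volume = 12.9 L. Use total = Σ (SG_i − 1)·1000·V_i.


first = (1.07 − 1)·1000·12.9 = 903.0000
sparge = (1.018 − 1)·1000·16.1 = 289.8000
total = 903.0000 + 289.8000

1192.8000 gravity·L


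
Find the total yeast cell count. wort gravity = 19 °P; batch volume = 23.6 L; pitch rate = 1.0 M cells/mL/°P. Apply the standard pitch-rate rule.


cells (billions) = rate · V_L · °P
cells = 1.0 · 23.6 · 19

448.4000 billion cells


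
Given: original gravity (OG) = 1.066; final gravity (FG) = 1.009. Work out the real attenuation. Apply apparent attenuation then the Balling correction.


AA = (OG−FG)/(OG−1)·100;  RA = AA·0.8192
AA = (1.066 − 1.009)/(1.066 − 1)·100 = 86.3636
RA = 86.3636·0.8192

70.7491 %


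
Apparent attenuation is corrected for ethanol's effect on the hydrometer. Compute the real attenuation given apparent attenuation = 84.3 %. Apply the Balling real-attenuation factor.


RA = AA · 0.8192
RA = 84.3 · 0.8192

69.0586 %


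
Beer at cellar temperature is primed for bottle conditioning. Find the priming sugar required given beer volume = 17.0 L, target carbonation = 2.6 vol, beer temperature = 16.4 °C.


residual = 14.695·(0.01821 + 0.09011·e^(−0.04·T));  sugar = (target − residual)·4.0·V
residual = 14.695·(0.01821 + 0.09011·e^(−0.04·16.4)) = 0.9547
sugar = (2.6 − 0.9547)·4.0·17.0

111.8779 g


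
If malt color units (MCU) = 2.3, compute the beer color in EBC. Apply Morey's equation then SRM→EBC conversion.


SRM = 1.4922·MCU^0.6859;  EBC = SRM·1.97
SRM = 1.4922·2.3^0.6859 = 2.6420
EBC = 2.6420·1.97

5.2048 EBC


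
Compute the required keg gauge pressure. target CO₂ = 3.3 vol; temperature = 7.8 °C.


psi = vols/(0.01821 + 0.09011·e^(−0.04·T)) − 14.695
psi = 3.3/(0.01821 + 0.09011·e^(−0.04·7.8)) − 14.695

24.5119 psi


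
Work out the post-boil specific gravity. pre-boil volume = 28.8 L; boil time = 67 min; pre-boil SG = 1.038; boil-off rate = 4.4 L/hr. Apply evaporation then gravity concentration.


V_post = V_pre − rate·(t/60);  SG_post = 1 + (SG_pre−1)·V_pre/V_post
V_post = 28.8 − 4.4·(67/60) = 23.8867
SG_post = 1 + (1.038 − 1)·28.8/23.8867

1.0458


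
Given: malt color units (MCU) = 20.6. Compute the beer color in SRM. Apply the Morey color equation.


SRM = 1.4922 · MCU^0.6859
SRM = 1.4922 · 20.6^0.6859

11.8853 SRM


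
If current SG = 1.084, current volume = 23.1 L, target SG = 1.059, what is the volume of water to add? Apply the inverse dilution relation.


V_water = V·((SG_curr − 1)/(SG_target − 1) − 1)
V_water = 23.1·((1.084 − 1)/(1.059 − 1) − 1)

9.7881 L


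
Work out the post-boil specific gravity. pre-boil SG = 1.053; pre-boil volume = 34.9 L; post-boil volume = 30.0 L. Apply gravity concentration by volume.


SG_post = 1 + (SG_pre − 1)·V_pre/V_post
pts_pre = (1.053 − 1)·1000 = 53.0000
pts_post = 53.0000·34.9/30.0 = 61.6567
SG_post = 1 + 61.6567/1000

1.0617


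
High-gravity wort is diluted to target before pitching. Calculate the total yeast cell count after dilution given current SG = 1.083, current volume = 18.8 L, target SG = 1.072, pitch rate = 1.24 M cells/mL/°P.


V_w = V·((SG_c−1)/(SG_t−1)−1);  °P = 259 − 259/SG_t;  cells = rate·(V+V_w)·°P
V_w = 18.8·((1.083−1)/(1.072−1)−1) = 2.8722
V_final = 18.8 + 2.8722 = 21.6722
°P = 259 − 259/1.072 = 17.3955
cells = 1.24·21.6722·17.3955

467.4795 billion cells


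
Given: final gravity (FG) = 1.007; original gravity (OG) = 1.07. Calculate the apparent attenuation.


AA = (OG − FG)/(OG − 1) · 100
AA = (1.07 − 1.007)/(1.07 − 1) · 100

90.0000 %


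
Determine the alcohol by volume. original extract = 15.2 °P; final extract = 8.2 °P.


SG = 259/(259 − P);  ABV = (OG − FG)·131.25
OG = 259/(259 − 15.2) = 1.0623
FG = 259/(259 − 8.2) = 1.0327
ABV = (1.0623 − 1.0327)·131.25

3.8917 % ABV


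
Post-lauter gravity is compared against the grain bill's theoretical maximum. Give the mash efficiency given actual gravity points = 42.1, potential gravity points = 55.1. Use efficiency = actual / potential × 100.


efficiency = 42.1 / 55.1 × 100

76.4065 %


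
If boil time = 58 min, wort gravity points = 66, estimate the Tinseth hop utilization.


U = 1.65·0.000125^(GP/1000) · (1 − e^(−0.04·t))/4.15
bigness = 1.65·0.000125^(66/1000) = 0.9118
boil_factor = (1 − e^(−0.04·58))/4.15 = 0.2173
U = 0.9118 · 0.2173

0.1981


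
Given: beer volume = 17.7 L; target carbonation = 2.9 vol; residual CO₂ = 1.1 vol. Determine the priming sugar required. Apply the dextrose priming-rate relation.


sugar = (target − residual)·4.0·V
sugar = (2.9 − 1.1)·4.0·17.7

127.4400 g


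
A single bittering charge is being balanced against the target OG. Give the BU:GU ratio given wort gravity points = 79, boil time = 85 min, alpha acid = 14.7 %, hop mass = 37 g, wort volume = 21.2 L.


U = 1.65·0.000125^(GP/1000)·(1−e^(−0.04t))/4.15;  IBU = (α/100)·m·U·1000/V;  BU:GU = IBU/GP
U = 1.65·0.000125^(79/1000)·(1−e^(−0.04·85))/4.15 = 0.1890
IBU = (14.7/100)·37·0.1890·1000/21.2 = 48.4768
BU:GU = 48.4768/79

0.6136


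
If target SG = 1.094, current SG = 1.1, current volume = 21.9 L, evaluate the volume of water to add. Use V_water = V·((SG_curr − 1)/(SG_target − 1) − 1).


V_water = 21.9·((1.1 − 1)/(1.094 − 1) − 1)

1.3979 L


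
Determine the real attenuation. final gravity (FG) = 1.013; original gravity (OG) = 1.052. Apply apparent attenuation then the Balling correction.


AA = (OG−FG)/(OG−1)·100;  RA = AA·0.8192
AA = (1.052 − 1.013)/(1.052 − 1)·100 = 75.0000
RA = 75.0000·0.8192

61.4400 %


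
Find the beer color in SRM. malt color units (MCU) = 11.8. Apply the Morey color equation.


SRM = 1.4922 · MCU^0.6859
SRM = 1.4922 · 11.8^0.6859

8.1102 SRM


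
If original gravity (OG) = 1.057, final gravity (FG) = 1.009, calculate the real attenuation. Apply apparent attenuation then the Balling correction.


AA = (OG−FG)/(OG−1)·100;  RA = AA·0.8192
AA = (1.057 − 1.009)/(1.057 − 1)·100 = 84.2105
RA = 84.2105·0.8192

68.9853 %


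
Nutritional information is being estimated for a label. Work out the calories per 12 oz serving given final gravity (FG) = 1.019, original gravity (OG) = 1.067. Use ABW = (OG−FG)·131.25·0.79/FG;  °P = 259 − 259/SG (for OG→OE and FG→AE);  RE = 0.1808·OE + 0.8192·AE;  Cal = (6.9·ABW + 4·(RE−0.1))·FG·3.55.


ABW = (1.067 − 1.019)·131.25·0.79/1.019 = 4.8842
OE = 259 − 259/1.067 = 16.2634 °P
AE = 259 − 259/1.019 = 4.8292 °P
RE = 0.1808·16.2634 + 0.8192·4.8292 = 6.8965 °P
Cal = (6.9·4.8842 + 4·(6.8965−0.1))·1.019·3.55

220.2561 kcal


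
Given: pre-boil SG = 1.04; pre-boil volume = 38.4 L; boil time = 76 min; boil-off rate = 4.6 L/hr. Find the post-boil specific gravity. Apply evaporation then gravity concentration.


V_post = V_pre − rate·(t/60);  SG_post = 1 + (SG_pre−1)·V_pre/V_post
V_post = 38.4 − 4.6·(76/60) = 32.5733
SG_post = 1 + (1.04 − 1)·38.4/32.5733

1.0472


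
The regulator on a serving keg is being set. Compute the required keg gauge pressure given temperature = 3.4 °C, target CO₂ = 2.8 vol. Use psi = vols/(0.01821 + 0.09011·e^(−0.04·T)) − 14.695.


psi = 2.8/(0.01821 + 0.09011·e^(−0.04·3.4)) − 14.695

14.2121 psi


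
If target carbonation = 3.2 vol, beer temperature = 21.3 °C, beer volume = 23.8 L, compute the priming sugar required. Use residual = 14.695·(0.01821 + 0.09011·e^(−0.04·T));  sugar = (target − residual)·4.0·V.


residual = 14.695·(0.01821 + 0.09011·e^(−0.04·21.3)) = 0.8324
sugar = (3.2 − 0.8324)·4.0·23.8

225.3923 g


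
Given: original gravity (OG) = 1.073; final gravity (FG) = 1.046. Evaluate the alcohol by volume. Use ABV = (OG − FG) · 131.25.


ABV = (1.073 − 1.046) · 131.25

3.5437 % ABV


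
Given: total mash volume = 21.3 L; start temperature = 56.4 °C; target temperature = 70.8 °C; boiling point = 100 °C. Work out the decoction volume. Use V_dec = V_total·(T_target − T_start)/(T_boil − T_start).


V_dec = 21.3·(70.8 − 56.4)/(100 − 56.4)

7.0349 L


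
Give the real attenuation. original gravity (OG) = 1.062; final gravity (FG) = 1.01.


AA = (OG−FG)/(OG−1)·100;  RA = AA·0.8192
AA = (1.062 − 1.01)/(1.062 − 1)·100 = 83.8710
RA = 83.8710·0.8192

68.7071 %


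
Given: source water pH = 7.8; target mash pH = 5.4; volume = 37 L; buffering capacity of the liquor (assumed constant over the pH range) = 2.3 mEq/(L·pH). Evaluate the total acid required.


acid = buffering capacity · (pH_source − pH_target) · V
acid = 2.3 · (7.8 − 5.4) · 37

204.2400 mEq


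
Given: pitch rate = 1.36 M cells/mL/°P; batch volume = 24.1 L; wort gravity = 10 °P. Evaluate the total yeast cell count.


cells (billions) = rate · V_L · °P
cells = 1.36 · 24.1 · 10

327.7600 billion cells


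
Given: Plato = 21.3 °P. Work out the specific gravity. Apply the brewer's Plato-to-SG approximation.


SG = 259/(259 − P)
SG = 259/(259 − 21.3)

1.0896


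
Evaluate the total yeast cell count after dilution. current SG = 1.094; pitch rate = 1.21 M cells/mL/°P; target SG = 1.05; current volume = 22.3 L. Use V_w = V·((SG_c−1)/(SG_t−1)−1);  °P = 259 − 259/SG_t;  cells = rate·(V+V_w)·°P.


V_w = 22.3·((1.094−1)/(1.05−1)−1) = 19.6240
V_final = 22.3 + 19.6240 = 41.9240
°P = 259 − 259/1.05 = 12.3333
cells = 1.21·41.9240·12.3333

625.6458 billion cells


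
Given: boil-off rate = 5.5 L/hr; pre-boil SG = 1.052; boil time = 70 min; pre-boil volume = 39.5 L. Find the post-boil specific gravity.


V_post = V_pre − rate·(t/60);  SG_post = 1 + (SG_pre−1)·V_pre/V_post
V_post = 39.5 − 5.5·(70/60) = 33.0833
SG_post = 1 + (1.052 − 1)·39.5/33.0833

1.0621


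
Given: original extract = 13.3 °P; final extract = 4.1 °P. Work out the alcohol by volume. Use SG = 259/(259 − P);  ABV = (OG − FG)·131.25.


OG = 259/(259 − 13.3) = 1.0541
FG = 259/(259 − 4.1) = 1.0161
ABV = (1.0541 − 1.0161)·131.25

4.9936 % ABV


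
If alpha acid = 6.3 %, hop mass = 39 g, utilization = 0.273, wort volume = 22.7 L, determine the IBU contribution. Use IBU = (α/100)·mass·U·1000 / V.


IBU = (6.3/100)·39·0.273·1000 / 22.7

29.5489 IBU


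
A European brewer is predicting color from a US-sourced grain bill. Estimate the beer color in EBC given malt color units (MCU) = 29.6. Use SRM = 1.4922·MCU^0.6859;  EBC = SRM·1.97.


SRM = 1.4922·29.6^0.6859 = 15.2400
EBC = 15.2400·1.97

30.0229 EBC


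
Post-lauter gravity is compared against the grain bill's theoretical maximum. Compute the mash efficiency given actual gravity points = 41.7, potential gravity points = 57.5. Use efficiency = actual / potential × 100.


efficiency = 41.7 / 57.5 × 100

72.5217 %


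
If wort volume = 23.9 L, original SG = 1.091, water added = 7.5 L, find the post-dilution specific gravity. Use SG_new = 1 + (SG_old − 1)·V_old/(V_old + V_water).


pts = (1.091 − 1)·1000·23.9/(23.9 + 7.5) = 69.2643
SG_new = 1 + 69.2643/1000

1.0693


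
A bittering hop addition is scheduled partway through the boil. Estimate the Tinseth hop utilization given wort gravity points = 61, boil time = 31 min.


U = 1.65·0.000125^(GP/1000) · (1 − e^(−0.04·t))/4.15
bigness = 1.65·0.000125^(61/1000) = 0.9537
boil_factor = (1 − e^(−0.04·31))/4.15 = 0.1712
U = 0.9537 · 0.1712

0.1633


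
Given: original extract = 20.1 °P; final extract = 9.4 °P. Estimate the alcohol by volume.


SG = 259/(259 − P);  ABV = (OG − FG)·131.25
OG = 259/(259 − 20.1) = 1.0841
FG = 259/(259 − 9.4) = 1.0377
ABV = (1.0841 − 1.0377)·131.25

6.0999 % ABV


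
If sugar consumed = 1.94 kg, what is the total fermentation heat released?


Q = m_sugar · 590 kJ/kg
Q = 1.94 · 590

1144.6000 kJ


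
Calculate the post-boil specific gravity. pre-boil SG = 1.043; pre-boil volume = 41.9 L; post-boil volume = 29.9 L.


SG_post = 1 + (SG_pre − 1)·V_pre/V_post
pts_pre = (1.043 − 1)·1000 = 43.0000
pts_post = 43.0000·41.9/29.9 = 60.2575
SG_post = 1 + 60.2575/1000

1.0603


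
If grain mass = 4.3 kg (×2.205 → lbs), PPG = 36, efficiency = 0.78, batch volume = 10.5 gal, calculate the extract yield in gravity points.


points = lbs × PPG × eff / vol
lbs = 4.3 × 2.205 = 9.4815
points = 9.4815 × 36 × 0.78 / 10.5

25.3562 points


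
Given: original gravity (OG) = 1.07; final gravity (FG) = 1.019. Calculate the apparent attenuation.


AA = (OG − FG)/(OG − 1) · 100
AA = (1.07 − 1.019)/(1.07 − 1) · 100

72.8571 %


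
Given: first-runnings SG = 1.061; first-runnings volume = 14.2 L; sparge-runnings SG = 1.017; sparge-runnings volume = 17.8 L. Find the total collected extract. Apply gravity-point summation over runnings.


total = Σ (SG_i − 1)·1000·V_i
first = (1.061 − 1)·1000·14.2 = 866.2000
sparge = (1.017 − 1)·1000·17.8 = 302.6000
total = 866.2000 + 302.6000

1168.8000 gravity·L


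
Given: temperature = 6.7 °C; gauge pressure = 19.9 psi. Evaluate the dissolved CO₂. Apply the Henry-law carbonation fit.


vols = (P + 14.695)·(0.01821 + 0.09011·e^(−0.04·T))
vols = (19.9 + 14.695)·(0.01821 + 0.09011·e^(−0.04·6.7))

3.0145 volumes


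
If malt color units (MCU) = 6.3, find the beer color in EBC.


SRM = 1.4922·MCU^0.6859;  EBC = SRM·1.97
SRM = 1.4922·6.3^0.6859 = 5.2734
EBC = 5.2734·1.97

10.3887 EBC


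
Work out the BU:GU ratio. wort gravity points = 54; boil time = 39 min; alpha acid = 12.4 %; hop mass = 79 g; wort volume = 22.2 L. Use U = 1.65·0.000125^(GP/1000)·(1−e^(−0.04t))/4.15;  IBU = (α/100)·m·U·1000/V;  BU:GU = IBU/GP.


U = 1.65·0.000125^(54/1000)·(1−e^(−0.04·39))/4.15 = 0.1933
IBU = (12.4/100)·79·0.1933·1000/22.2 = 85.2937
BU:GU = 85.2937/54

1.5795


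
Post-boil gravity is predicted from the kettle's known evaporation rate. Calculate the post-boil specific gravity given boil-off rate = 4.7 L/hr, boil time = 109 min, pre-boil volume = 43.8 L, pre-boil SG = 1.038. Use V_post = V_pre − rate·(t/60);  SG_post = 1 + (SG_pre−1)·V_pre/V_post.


V_post = 43.8 − 4.7·(109/60) = 35.2617
SG_post = 1 + (1.038 − 1)·43.8/35.2617

1.0472


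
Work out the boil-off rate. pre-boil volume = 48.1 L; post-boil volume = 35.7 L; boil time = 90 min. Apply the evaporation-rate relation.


rate = (V_pre − V_post) / (t_min/60)
rate = (48.1 − 35.7) / (90/60)

8.2667 L/hr


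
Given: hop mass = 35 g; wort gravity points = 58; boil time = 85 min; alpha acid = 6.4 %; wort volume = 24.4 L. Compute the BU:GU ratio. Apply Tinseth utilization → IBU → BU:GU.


U = 1.65·0.000125^(GP/1000)·(1−e^(−0.04t))/4.15;  IBU = (α/100)·m·U·1000/V;  BU:GU = IBU/GP
U = 1.65·0.000125^(58/1000)·(1−e^(−0.04·85))/4.15 = 0.2282
IBU = (6.4/100)·35·0.2282·1000/24.4 = 20.9495
BU:GU = 20.9495/58

0.3612


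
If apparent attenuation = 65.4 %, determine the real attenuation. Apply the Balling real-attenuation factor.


RA = AA · 0.8192
RA = 65.4 · 0.8192

53.5757 %


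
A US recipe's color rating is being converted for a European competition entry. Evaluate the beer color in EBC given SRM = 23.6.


EBC = SRM · 1.97
EBC = 23.6 · 1.97

46.4920 EBC


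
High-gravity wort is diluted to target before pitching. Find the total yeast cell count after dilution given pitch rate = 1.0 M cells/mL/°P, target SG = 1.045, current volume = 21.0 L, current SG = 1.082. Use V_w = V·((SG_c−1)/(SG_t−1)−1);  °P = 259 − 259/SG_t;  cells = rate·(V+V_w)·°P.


V_w = 21.0·((1.082−1)/(1.045−1)−1) = 17.2667
V_final = 21.0 + 17.2667 = 38.2667
°P = 259 − 259/1.045 = 11.1531
cells = 1.0·38.2667·11.1531

426.7923 billion cells


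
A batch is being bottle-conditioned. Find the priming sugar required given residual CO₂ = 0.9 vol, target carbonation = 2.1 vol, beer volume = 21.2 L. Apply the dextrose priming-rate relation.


sugar = (target − residual)·4.0·V
sugar = (2.1 − 0.9)·4.0·21.2

101.7600 g


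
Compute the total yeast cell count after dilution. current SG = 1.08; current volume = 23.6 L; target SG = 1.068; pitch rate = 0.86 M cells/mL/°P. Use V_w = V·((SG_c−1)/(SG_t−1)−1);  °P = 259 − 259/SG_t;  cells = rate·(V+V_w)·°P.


V_w = 23.6·((1.08−1)/(1.068−1)−1) = 4.1647
V_final = 23.6 + 4.1647 = 27.7647
°P = 259 − 259/1.068 = 16.4906
cells = 0.86·27.7647·16.4906

393.7576 billion cells


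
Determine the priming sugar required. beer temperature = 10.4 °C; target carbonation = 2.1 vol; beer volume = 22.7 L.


residual = 14.695·(0.01821 + 0.09011·e^(−0.04·T));  sugar = (target − residual)·4.0·V
residual = 14.695·(0.01821 + 0.09011·e^(−0.04·10.4)) = 1.1411
sugar = (2.1 − 1.1411)·4.0·22.7

87.0661 g


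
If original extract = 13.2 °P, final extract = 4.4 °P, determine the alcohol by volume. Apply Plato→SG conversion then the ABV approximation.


SG = 259/(259 − P);  ABV = (OG − FG)·131.25
OG = 259/(259 − 13.2) = 1.0537
FG = 259/(259 − 4.4) = 1.0173
ABV = (1.0537 − 1.0173)·131.25

4.7801 % ABV


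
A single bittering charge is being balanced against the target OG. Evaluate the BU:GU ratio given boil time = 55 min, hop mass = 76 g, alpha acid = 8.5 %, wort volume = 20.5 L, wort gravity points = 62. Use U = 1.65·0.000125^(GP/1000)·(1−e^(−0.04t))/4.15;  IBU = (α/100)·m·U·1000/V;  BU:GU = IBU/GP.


U = 1.65·0.000125^(62/1000)·(1−e^(−0.04·55))/4.15 = 0.2025
IBU = (8.5/100)·76·0.2025·1000/20.5 = 63.8147
BU:GU = 63.8147/62

1.0293


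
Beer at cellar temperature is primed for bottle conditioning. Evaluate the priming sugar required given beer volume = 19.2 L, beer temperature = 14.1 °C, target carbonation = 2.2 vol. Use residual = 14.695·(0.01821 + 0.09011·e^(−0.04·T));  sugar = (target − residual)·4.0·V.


residual = 14.695·(0.01821 + 0.09011·e^(−0.04·14.1)) = 1.0210
sugar = (2.2 − 1.0210)·4.0·19.2

90.5509 g


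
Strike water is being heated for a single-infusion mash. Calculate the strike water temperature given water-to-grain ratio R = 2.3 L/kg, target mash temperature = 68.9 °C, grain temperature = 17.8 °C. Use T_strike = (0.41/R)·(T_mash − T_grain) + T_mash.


T_strike = (0.41/2.3)·(68.9 − 17.8) + 68.9

78.0091 °C


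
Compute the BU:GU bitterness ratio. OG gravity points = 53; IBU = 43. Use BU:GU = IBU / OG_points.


BU:GU = 43 / 53

0.8113


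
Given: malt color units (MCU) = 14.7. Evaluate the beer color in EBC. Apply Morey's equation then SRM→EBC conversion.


SRM = 1.4922·MCU^0.6859;  EBC = SRM·1.97
SRM = 1.4922·14.7^0.6859 = 9.4295
EBC = 9.4295·1.97

18.5762 EBC


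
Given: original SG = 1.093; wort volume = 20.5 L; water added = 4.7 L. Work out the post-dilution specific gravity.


SG_new = 1 + (SG_old − 1)·V_old/(V_old + V_water)
pts = (1.093 − 1)·1000·20.5/(20.5 + 4.7) = 75.6548
SG_new = 1 + 75.6548/1000

1.0757


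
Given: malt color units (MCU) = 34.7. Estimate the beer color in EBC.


SRM = 1.4922·MCU^0.6859;  EBC = SRM·1.97
SRM = 1.4922·34.7^0.6859 = 16.9957
EBC = 16.9957·1.97

33.4815 EBC


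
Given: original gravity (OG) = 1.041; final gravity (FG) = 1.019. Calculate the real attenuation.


AA = (OG−FG)/(OG−1)·100;  RA = AA·0.8192
AA = (1.041 − 1.019)/(1.041 − 1)·100 = 53.6585
RA = 53.6585·0.8192

43.9571 %


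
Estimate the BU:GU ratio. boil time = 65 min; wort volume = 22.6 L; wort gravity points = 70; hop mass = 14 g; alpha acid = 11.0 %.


U = 1.65·0.000125^(GP/1000)·(1−e^(−0.04t))/4.15;  IBU = (α/100)·m·U·1000/V;  BU:GU = IBU/GP
U = 1.65·0.000125^(70/1000)·(1−e^(−0.04·65))/4.15 = 0.1962
IBU = (11.0/100)·14·0.1962·1000/22.6 = 13.3695
BU:GU = 13.3695/70

0.1910


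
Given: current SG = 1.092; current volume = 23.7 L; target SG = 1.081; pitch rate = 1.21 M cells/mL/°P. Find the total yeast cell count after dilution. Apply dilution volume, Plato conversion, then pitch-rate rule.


V_w = V·((SG_c−1)/(SG_t−1)−1);  °P = 259 − 259/SG_t;  cells = rate·(V+V_w)·°P
V_w = 23.7·((1.092−1)/(1.081−1)−1) = 3.2185
V_final = 23.7 + 3.2185 = 26.9185
°P = 259 − 259/1.081 = 19.4070
cells = 1.21·26.9185·19.4070

632.1143 billion cells


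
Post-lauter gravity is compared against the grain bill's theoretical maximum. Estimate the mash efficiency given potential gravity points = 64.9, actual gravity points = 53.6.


efficiency = actual / potential × 100
efficiency = 53.6 / 64.9 × 100

82.5886 %


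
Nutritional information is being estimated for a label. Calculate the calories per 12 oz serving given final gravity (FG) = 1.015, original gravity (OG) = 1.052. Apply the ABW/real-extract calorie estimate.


ABW = (OG−FG)·131.25·0.79/FG;  °P = 259 − 259/SG (for OG→OE and FG→AE);  RE = 0.1808·OE + 0.8192·AE;  Cal = (6.9·ABW + 4·(RE−0.1))·FG·3.55
ABW = (1.052 − 1.015)·131.25·0.79/1.015 = 3.7797
OE = 259 − 259/1.052 = 12.8023 °P
AE = 259 − 259/1.015 = 3.8276 °P
RE = 0.1808·12.8023 + 0.8192·3.8276 = 5.4502 °P
Cal = (6.9·3.7797 + 4·(5.4502−0.1))·1.015·3.55

171.0861 kcal


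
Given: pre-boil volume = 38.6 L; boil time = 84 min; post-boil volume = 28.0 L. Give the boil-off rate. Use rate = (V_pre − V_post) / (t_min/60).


rate = (38.6 − 28.0) / (84/60)

7.5714 L/hr


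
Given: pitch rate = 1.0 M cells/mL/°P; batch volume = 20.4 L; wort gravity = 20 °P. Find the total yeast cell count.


cells (billions) = rate · V_L · °P
cells = 1.0 · 20.4 · 20

408.0000 billion cells


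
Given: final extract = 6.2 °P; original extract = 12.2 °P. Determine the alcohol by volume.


SG = 259/(259 − P);  ABV = (OG − FG)·131.25
OG = 259/(259 − 12.2) = 1.0494
FG = 259/(259 − 6.2) = 1.0245
ABV = (1.0494 − 1.0245)·131.25

3.2691 % ABV


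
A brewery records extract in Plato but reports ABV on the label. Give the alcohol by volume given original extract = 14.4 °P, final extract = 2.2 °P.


SG = 259/(259 − P);  ABV = (OG − FG)·131.25
OG = 259/(259 − 14.4) = 1.0589
FG = 259/(259 − 2.2) = 1.0086
ABV = (1.0589 − 1.0086)·131.25

6.6025 % ABV


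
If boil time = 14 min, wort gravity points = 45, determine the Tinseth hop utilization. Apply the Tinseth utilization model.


U = 1.65·0.000125^(GP/1000) · (1 − e^(−0.04·t))/4.15
bigness = 1.65·0.000125^(45/1000) = 1.1011
boil_factor = (1 − e^(−0.04·14))/4.15 = 0.1033
U = 1.1011 · 0.1033

0.1138


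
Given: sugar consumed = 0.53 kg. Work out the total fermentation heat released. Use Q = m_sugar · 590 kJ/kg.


Q = 0.53 · 590

312.7000 kJ


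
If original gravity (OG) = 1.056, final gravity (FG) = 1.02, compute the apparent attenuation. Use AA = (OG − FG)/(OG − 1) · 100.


AA = (1.056 − 1.02)/(1.056 − 1) · 100

64.2857 %


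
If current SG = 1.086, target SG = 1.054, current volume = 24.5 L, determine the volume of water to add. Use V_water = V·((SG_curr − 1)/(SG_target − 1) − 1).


V_water = 24.5·((1.086 − 1)/(1.054 − 1) − 1)

14.5185 L


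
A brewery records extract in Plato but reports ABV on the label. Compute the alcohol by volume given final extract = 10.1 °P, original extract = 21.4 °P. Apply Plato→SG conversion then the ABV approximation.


SG = 259/(259 − P);  ABV = (OG − FG)·131.25
OG = 259/(259 − 21.4) = 1.0901
FG = 259/(259 − 10.1) = 1.0406
ABV = (1.0901 − 1.0406)·131.25

6.4954 % ABV


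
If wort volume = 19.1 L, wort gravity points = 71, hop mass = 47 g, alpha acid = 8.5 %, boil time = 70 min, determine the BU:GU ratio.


U = 1.65·0.000125^(GP/1000)·(1−e^(−0.04t))/4.15;  IBU = (α/100)·m·U·1000/V;  BU:GU = IBU/GP
U = 1.65·0.000125^(71/1000)·(1−e^(−0.04·70))/4.15 = 0.1973
IBU = (8.5/100)·47·0.1973·1000/19.1 = 41.2623
BU:GU = 41.2623/71

0.5812


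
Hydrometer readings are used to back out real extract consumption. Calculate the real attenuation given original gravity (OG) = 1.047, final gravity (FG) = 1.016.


AA = (OG−FG)/(OG−1)·100;  RA = AA·0.8192
AA = (1.047 − 1.016)/(1.047 − 1)·100 = 65.9574
RA = 65.9574·0.8192

54.0323 %


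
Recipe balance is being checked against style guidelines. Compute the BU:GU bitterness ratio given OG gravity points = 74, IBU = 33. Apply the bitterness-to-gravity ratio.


BU:GU = IBU / OG_points
BU:GU = 33 / 74

0.4459


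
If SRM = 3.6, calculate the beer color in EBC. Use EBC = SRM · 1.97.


EBC = 3.6 · 1.97

7.0920 EBC


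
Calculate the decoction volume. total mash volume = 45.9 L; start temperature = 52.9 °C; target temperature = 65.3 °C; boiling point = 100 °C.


V_dec = V_total·(T_target − T_start)/(T_boil − T_start)
V_dec = 45.9·(65.3 − 52.9)/(100 − 52.9)

12.0841 L


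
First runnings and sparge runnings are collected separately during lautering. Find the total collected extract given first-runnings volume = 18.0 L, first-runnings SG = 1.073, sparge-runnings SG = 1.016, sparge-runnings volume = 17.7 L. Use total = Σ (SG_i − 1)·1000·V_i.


first = (1.073 − 1)·1000·18.0 = 1314.0000
sparge = (1.016 − 1)·1000·17.7 = 283.2000
total = 1314.0000 + 283.2000

1597.2000 gravity·L


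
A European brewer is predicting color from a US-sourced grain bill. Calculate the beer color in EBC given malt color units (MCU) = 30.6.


SRM = 1.4922·MCU^0.6859;  EBC = SRM·1.97
SRM = 1.4922·30.6^0.6859 = 15.5913
EBC = 15.5913·1.97

30.7149 EBC


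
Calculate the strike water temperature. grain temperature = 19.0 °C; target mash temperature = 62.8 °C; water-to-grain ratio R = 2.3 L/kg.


T_strike = (0.41/R)·(T_mash − T_grain) + T_mash
T_strike = (0.41/2.3)·(62.8 − 19.0) + 62.8

70.6078 °C


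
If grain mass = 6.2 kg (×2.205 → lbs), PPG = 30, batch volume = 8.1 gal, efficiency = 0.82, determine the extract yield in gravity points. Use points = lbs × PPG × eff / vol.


lbs = 6.2 × 2.205 = 13.6710
points = 13.6710 × 30 × 0.82 / 8.1

41.5193 points


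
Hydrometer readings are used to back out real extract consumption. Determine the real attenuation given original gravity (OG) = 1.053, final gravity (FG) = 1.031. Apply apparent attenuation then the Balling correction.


AA = (OG−FG)/(OG−1)·100;  RA = AA·0.8192
AA = (1.053 − 1.031)/(1.053 − 1)·100 = 41.5094
RA = 41.5094·0.8192

34.0045 %


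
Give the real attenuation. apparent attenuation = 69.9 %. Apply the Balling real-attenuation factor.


RA = AA · 0.8192
RA = 69.9 · 0.8192

57.2621 %


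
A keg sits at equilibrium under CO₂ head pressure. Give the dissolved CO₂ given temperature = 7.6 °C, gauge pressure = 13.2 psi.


vols = (P + 14.695)·(0.01821 + 0.09011·e^(−0.04·T))
vols = (13.2 + 14.695)·(0.01821 + 0.09011·e^(−0.04·7.6))

2.3627 volumes


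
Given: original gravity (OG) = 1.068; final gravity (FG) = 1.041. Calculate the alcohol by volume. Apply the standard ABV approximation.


ABV = (OG − FG) · 131.25
ABV = (1.068 − 1.041) · 131.25

3.5438 % ABV


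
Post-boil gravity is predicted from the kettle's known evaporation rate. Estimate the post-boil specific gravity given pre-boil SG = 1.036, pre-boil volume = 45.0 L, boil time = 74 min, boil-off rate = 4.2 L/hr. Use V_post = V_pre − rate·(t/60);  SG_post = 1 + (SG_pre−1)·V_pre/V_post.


V_post = 45.0 − 4.2·(74/60) = 39.8200
SG_post = 1 + (1.036 − 1)·45.0/39.8200

1.0407


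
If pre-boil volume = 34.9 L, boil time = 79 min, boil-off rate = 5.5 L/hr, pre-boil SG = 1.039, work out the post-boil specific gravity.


V_post = V_pre − rate·(t/60);  SG_post = 1 + (SG_pre−1)·V_pre/V_post
V_post = 34.9 − 5.5·(79/60) = 27.6583
SG_post = 1 + (1.039 − 1)·34.9/27.6583

1.0492


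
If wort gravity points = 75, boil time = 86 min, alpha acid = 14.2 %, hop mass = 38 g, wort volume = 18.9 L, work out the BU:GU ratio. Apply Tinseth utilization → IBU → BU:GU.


U = 1.65·0.000125^(GP/1000)·(1−e^(−0.04t))/4.15;  IBU = (α/100)·m·U·1000/V;  BU:GU = IBU/GP
U = 1.65·0.000125^(75/1000)·(1−e^(−0.04·86))/4.15 = 0.1961
IBU = (14.2/100)·38·0.1961·1000/18.9 = 55.9965
BU:GU = 55.9965/75

0.7466


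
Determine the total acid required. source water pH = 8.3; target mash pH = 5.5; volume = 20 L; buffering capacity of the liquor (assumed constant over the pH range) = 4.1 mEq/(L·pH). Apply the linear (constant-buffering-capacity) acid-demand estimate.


acid = buffering capacity · (pH_source − pH_target) · V
acid = 4.1 · (8.3 − 5.5) · 20

229.6000 mEq


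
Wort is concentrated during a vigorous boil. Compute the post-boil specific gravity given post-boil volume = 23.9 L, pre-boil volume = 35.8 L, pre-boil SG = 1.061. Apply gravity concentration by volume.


SG_post = 1 + (SG_pre − 1)·V_pre/V_post
pts_pre = (1.061 − 1)·1000 = 61.0000
pts_post = 61.0000·35.8/23.9 = 91.3724
SG_post = 1 + 91.3724/1000

1.0914


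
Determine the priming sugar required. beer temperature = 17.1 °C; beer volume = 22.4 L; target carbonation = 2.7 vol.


residual = 14.695·(0.01821 + 0.09011·e^(−0.04·T));  sugar = (target − residual)·4.0·V
residual = 14.695·(0.01821 + 0.09011·e^(−0.04·17.1)) = 0.9358
sugar = (2.7 − 0.9358)·4.0·22.4

158.0756 g


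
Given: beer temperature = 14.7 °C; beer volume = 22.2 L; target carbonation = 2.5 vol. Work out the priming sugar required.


residual = 14.695·(0.01821 + 0.09011·e^(−0.04·T));  sugar = (target − residual)·4.0·V
residual = 14.695·(0.01821 + 0.09011·e^(−0.04·14.7)) = 1.0031
sugar = (2.5 − 1.0031)·4.0·22.2

132.9259 g


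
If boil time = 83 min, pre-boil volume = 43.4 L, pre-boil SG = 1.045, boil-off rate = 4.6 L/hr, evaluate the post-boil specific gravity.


V_post = V_pre − rate·(t/60);  SG_post = 1 + (SG_pre−1)·V_pre/V_post
V_post = 43.4 − 4.6·(83/60) = 37.0367
SG_post = 1 + (1.045 − 1)·43.4/37.0367

1.0527


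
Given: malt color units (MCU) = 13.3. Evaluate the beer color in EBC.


SRM = 1.4922·MCU^0.6859;  EBC = SRM·1.97
SRM = 1.4922·13.3^0.6859 = 8.8039
EBC = 8.8039·1.97

17.3438 EBC


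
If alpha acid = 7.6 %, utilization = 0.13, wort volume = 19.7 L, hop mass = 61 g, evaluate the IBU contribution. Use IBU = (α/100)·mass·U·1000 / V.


IBU = (7.6/100)·61·0.13·1000 / 19.7

30.5929 IBU


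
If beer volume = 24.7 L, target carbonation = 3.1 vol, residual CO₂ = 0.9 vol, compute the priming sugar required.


sugar = (target − residual)·4.0·V
sugar = (3.1 − 0.9)·4.0·24.7

217.3600 g


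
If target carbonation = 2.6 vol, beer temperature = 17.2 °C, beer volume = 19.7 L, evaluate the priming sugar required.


residual = 14.695·(0.01821 + 0.09011·e^(−0.04·T));  sugar = (target − residual)·4.0·V
residual = 14.695·(0.01821 + 0.09011·e^(−0.04·17.2)) = 0.9331
sugar = (2.6 − 0.9331)·4.0·19.7

131.3520 g


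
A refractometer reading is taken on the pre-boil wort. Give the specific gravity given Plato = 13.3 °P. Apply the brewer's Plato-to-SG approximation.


SG = 259/(259 − P)
SG = 259/(259 − 13.3)

1.0541
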